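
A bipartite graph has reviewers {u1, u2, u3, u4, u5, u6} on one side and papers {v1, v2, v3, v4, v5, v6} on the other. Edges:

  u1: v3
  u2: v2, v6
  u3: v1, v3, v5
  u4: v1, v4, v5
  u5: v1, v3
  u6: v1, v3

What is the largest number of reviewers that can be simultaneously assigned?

5

Unit-capacity flow: source→left, listed edges, right→sink; max matching = max flow.
Augmenting path u1→v3 (+1); matched 1.
Augmenting path u2→v2 (+1); matched 2.
Augmenting path u3→v1 (+1); matched 3.
Augmenting path u4→v4 (+1); matched 4.
Augmenting path u5→v1→u3→v5 (+1); matched 5.
No augmenting path remains; maximum matching = 5.
König certificate: {u2, u3, u4, v1, v3} is a vertex cover of size 5 (every listed pair touches it), so no matching can be larger.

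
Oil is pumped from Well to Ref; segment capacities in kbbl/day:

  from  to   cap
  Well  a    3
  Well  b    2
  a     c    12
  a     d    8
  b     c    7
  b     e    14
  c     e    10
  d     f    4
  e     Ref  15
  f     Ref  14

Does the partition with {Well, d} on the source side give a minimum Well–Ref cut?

No — its capacity is 9, but the minimum cut has capacity 5.

Given cut capacity: 3 + 2 + 4 = 9.
Augment Well→b→e→Ref: bottleneck 2, flow now 2.
Augment Well→a→c→e→Ref: bottleneck 3, flow now 5.
No augmenting path remains; maximum flow = 5.
In the residual graph, reachable from Well: {Well}.
Min-cut edges: Well→a (3), Well→b (2); capacity 3 + 2 = 5.
Cut capacity 9 exceeds the max flow 5, so it is not minimum.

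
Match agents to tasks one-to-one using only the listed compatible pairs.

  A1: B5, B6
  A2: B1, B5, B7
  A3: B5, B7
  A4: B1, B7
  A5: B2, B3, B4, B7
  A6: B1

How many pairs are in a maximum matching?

5

Unit-capacity flow: source→left, listed edges, right→sink; max matching = max flow.
Augmenting path A1→B5 (+1); matched 1.
Augmenting path A2→B1 (+1); matched 2.
Augmenting path A3→B7 (+1); matched 3.
Augmenting path A5→B2 (+1); matched 4.
Augmenting path A4→B1→A2→B5→A1→B6 (+1); matched 5.
No augmenting path remains; maximum matching = 5.
König certificate: {A1, A5, B1, B5, B7} is a vertex cover of size 5 (every listed pair touches it), so no matching can be larger.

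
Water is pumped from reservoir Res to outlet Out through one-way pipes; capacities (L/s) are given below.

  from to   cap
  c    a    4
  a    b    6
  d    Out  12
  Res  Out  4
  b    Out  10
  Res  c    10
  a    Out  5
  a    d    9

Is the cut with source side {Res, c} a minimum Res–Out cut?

Yes — it is a minimum cut (capacity 8).

Given cut capacity: 4 + 4 = 8.
Augment Res→Out: bottleneck 4, flow now 4.
Augment Res→c→a→Out: bottleneck 4, flow now 8.
No augmenting path remains; maximum flow = 8.
Cut capacity 8 equals the max flow, so it is a minimum cut.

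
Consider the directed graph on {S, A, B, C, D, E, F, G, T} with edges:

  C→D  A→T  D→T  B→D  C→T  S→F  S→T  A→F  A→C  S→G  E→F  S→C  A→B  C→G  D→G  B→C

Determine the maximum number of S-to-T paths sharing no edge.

Assign every edge capacity 1; by Menger, the answer equals the max flow.
Path S→T (+1); total 1.
Path S→C→T (+1); total 2.
No residual S→T path; max flow = 2.
Certifying cut of size 2: {S→C, S→T}.

2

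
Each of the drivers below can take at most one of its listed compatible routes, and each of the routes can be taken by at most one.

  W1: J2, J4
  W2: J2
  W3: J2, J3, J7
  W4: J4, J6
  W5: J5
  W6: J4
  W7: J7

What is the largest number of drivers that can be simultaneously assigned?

6

Unit-capacity flow: source→left, listed edges, right→sink; max matching = max flow.
Augmenting path W1→J2 (+1); matched 1.
Augmenting path W3→J3 (+1); matched 2.
Augmenting path W4→J4 (+1); matched 3.
Augmenting path W5→J5 (+1); matched 4.
Augmenting path W7→J7 (+1); matched 5.
Augmenting path W6→J4→W4→J6 (+1); matched 6.
No augmenting path remains; maximum matching = 6.
König certificate: {W3, W4, W5, W7, J2, J4} is a vertex cover of size 6 (every listed pair touches it), so no matching can be larger.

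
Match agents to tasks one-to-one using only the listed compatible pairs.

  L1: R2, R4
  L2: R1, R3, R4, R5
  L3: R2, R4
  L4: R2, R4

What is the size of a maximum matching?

3

Unit-capacity flow: source→left, listed edges, right→sink; max matching = max flow.
Augmenting path L1→R2 (+1); matched 1.
Augmenting path L2→R1 (+1); matched 2.
Augmenting path L3→R4 (+1); matched 3.
No augmenting path remains; maximum matching = 3.
König certificate: {L2, R2, R4} is a vertex cover of size 3 (every listed pair touches it), so no matching can be larger.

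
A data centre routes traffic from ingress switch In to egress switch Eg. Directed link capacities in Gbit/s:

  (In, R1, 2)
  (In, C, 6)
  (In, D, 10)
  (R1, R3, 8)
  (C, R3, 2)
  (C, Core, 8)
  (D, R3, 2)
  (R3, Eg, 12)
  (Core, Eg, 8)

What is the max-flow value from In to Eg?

10

Augment In→R1→R3→Eg: bottleneck 2, flow now 2.
Augment In→C→R3→Eg: bottleneck 2, flow now 4.
Augment In→C→Core→Eg: bottleneck 4, flow now 8.
Augment In→D→R3→Eg: bottleneck 2, flow now 10.
No augmenting path remains; maximum flow = 10.
In the residual graph, reachable from In: {In, D}.
Min-cut edges: In→R1 (2), In→C (6), D→R3 (2); capacity 2 + 6 + 2 = 10.
This cut is saturated, so no flow can exceed 10.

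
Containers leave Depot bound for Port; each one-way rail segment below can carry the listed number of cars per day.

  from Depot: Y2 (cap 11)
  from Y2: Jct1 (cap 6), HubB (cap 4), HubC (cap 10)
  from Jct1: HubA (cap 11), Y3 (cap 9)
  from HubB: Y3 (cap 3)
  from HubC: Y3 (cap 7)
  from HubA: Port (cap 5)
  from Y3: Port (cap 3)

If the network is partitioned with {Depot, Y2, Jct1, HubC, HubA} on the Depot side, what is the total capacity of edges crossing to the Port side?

25

Edges leaving {Depot, Y2, Jct1, HubC, HubA}: Y2→HubB (4), Jct1→Y3 (9), HubC→Y3 (7), HubA→Port (5).
Cut capacity = 4 + 9 + 7 + 5 = 25.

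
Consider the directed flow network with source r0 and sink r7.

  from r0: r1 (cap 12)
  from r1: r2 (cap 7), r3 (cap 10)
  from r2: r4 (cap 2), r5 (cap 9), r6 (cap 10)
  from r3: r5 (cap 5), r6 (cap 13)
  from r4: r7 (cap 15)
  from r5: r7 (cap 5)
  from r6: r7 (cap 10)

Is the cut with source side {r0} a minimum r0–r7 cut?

Yes — it is a minimum cut (capacity 12).

Given cut capacity: 12 = 12.
Augment r0→r1→r2→r4→r7: bottleneck 2, flow now 2.
Augment r0→r1→r2→r5→r7: bottleneck 5, flow now 7.
Augment r0→r1→r3→r6→r7: bottleneck 5, flow now 12.
No augmenting path remains; maximum flow = 12.
Cut capacity 12 equals the max flow, so it is a minimum cut.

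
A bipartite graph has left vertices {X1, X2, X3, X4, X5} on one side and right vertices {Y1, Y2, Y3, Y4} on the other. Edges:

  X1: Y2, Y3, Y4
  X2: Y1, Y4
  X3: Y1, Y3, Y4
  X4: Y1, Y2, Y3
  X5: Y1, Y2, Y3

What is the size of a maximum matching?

4

Unit-capacity flow: source→left, listed edges, right→sink; max matching = max flow.
Augmenting path X1→Y2 (+1); matched 1.
Augmenting path X2→Y1 (+1); matched 2.
Augmenting path X3→Y3 (+1); matched 3.
Augmenting path X4→Y1→X2→Y4 (+1); matched 4.
No augmenting path remains; maximum matching = 4.
König certificate: {Y1, Y2, Y3, Y4} is a vertex cover of size 4 (every listed pair touches it), so no matching can be larger.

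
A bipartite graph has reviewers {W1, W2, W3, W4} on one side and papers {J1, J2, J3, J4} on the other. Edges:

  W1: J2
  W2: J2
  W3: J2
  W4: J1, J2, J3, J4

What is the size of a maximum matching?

2

Unit-capacity flow: source→left, listed edges, right→sink; max matching = max flow.
Augmenting path W1→J2 (+1); matched 1.
Augmenting path W4→J1 (+1); matched 2.
No augmenting path remains; maximum matching = 2.
König certificate: {W4, J2} is a vertex cover of size 2 (every listed pair touches it), so no matching can be larger.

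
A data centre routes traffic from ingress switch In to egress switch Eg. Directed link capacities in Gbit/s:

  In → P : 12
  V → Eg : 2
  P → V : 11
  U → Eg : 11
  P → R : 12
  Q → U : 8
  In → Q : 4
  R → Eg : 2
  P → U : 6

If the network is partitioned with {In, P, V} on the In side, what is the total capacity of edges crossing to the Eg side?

Edges leaving {In, P, V}: In→Q (4), P→R (12), P→U (6), V→Eg (2).
Cut capacity = 4 + 12 + 6 + 2 = 24.

24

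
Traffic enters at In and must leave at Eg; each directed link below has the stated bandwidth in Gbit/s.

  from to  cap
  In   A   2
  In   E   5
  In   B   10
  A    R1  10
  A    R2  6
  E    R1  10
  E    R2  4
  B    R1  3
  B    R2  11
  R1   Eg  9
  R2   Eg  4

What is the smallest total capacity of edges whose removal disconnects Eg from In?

13

Augment In→A→R1→Eg: bottleneck 2, flow now 2.
Augment In→E→R1→Eg: bottleneck 5, flow now 7.
Augment In→B→R1→Eg: bottleneck 2, flow now 9.
Augment In→B→R2→Eg: bottleneck 4, flow now 13.
No augmenting path remains; maximum flow = 13.
By max-flow min-cut, the minimum cut capacity equals the max flow.
In the residual graph, reachable from In: {In, A, E, B, R1, R2}.
Min-cut edges: R1→Eg (9), R2→Eg (4); capacity 9 + 4 = 13.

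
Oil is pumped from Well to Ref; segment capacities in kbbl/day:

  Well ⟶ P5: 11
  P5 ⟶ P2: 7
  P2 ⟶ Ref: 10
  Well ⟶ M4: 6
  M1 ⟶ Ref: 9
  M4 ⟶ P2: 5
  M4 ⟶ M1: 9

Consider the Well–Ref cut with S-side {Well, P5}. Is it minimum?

Given cut capacity: 6 + 7 = 13.
Augment Well→M4→P2→Ref: bottleneck 5, flow now 5.
Augment Well→M4→M1→Ref: bottleneck 1, flow now 6.
Augment Well→P5→P2→Ref: bottleneck 5, flow now 11.
Augment Well→P5→P2→M4→M1→Ref: bottleneck 2, flow now 13. (uses reverse residual edge)
No augmenting path remains; maximum flow = 13.
Cut capacity 13 equals the max flow, so it is a minimum cut.

Yes — it is a minimum cut (capacity 13).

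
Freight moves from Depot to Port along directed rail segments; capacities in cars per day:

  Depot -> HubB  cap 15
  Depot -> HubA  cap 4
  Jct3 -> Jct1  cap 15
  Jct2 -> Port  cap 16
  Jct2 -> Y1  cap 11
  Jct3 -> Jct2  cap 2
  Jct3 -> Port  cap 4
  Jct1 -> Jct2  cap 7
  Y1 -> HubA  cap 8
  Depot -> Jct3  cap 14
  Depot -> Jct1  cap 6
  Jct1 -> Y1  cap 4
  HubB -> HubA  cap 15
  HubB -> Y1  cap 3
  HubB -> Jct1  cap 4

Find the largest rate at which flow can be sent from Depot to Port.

Augment Depot→Jct3→Port: bottleneck 4, flow now 4.
Augment Depot→Jct3→Jct2→Port: bottleneck 2, flow now 6.
Augment Depot→Jct1→Jct2→Port: bottleneck 6, flow now 12.
Augment Depot→Jct3→Jct1→Jct2→Port: bottleneck 1, flow now 13.
No augmenting path remains; maximum flow = 13.
In the residual graph, reachable from Depot: {Depot, Jct3, HubB, Jct1, Y1, HubA}.
Min-cut edges: Jct3→Jct2 (2), Jct3→Port (4), Jct1→Jct2 (7); capacity 2 + 4 + 7 = 13.
This cut is saturated, so no flow can exceed 13.

13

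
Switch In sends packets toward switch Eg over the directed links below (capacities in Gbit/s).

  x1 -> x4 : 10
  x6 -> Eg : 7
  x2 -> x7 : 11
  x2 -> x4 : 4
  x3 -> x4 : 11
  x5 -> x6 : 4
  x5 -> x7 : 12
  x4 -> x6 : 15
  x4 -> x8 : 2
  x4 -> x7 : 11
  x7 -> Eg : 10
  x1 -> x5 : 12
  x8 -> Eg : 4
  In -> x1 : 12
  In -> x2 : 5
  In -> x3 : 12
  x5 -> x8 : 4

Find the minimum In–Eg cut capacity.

Augment In→x2→x7→Eg: bottleneck 5, flow now 5.
Augment In→x1→x4→x6→Eg: bottleneck 7, flow now 12.
Augment In→x1→x4→x7→Eg: bottleneck 3, flow now 15.
Augment In→x1→x5→x7→Eg: bottleneck 2, flow now 17.
Augment In→x3→x4→x8→Eg: bottleneck 2, flow now 19.
Augment In→x3→x4→x1→x5→x8→Eg: bottleneck 2, flow now 21. (uses reverse residual edge)
No augmenting path remains; maximum flow = 21.
By max-flow min-cut, the minimum cut capacity equals the max flow.
In the residual graph, reachable from In: {In, x1, x2, x3, x4, x5, x6, x7, x8}.
Min-cut edges: x6→Eg (7), x7→Eg (10), x8→Eg (4); capacity 7 + 10 + 4 = 21.

21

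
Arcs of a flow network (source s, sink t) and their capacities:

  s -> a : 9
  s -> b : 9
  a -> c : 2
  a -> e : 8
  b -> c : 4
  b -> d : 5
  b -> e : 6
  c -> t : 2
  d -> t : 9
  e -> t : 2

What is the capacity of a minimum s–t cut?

9

Augment s→a→c→t: bottleneck 2, flow now 2.
Augment s→a→e→t: bottleneck 2, flow now 4.
Augment s→b→d→t: bottleneck 5, flow now 9.
No augmenting path remains; maximum flow = 9.
By max-flow min-cut, the minimum cut capacity equals the max flow.
In the residual graph, reachable from s: {s, a, b, c, e}.
Min-cut edges: b→d (5), c→t (2), e→t (2); capacity 5 + 2 + 2 = 9.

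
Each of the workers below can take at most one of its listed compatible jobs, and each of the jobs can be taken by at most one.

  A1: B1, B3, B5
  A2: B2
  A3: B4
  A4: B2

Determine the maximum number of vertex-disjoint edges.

Unit-capacity flow: source→left, listed edges, right→sink; max matching = max flow.
Augmenting path A1→B1 (+1); matched 1.
Augmenting path A2→B2 (+1); matched 2.
Augmenting path A3→B4 (+1); matched 3.
No augmenting path remains; maximum matching = 3.
König certificate: {A1, A3, B2} is a vertex cover of size 3 (every listed pair touches it), so no matching can be larger.

3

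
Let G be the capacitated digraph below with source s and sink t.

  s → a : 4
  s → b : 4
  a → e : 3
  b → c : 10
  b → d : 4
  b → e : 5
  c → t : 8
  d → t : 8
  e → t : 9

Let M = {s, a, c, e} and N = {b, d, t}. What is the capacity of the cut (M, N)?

21

Edges leaving {s, a, c, e}: s→b (4), c→t (8), e→t (9).
Cut capacity = 4 + 8 + 9 = 21.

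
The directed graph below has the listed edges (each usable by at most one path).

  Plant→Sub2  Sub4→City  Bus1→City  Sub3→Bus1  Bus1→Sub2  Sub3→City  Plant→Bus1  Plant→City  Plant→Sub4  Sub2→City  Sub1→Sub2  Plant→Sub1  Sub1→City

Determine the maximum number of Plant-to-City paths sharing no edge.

Assign every edge capacity 1; by Menger, the answer equals the max flow.
Path Plant→City (+1); total 1.
Path Plant→Sub4→City (+1); total 2.
Path Plant→Sub1→City (+1); total 3.
Path Plant→Bus1→City (+1); total 4.
Path Plant→Sub2→City (+1); total 5.
No residual Plant→City path; max flow = 5.
Certifying cut of size 5: {Plant→Bus1, Plant→City, Plant→Sub1, Plant→Sub2, Plant→Sub4}.

5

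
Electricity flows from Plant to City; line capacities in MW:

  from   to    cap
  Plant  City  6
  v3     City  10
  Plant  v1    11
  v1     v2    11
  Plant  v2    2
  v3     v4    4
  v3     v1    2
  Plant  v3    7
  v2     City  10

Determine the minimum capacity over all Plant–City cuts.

23

Augment Plant→City: bottleneck 6, flow now 6.
Augment Plant→v2→City: bottleneck 2, flow now 8.
Augment Plant→v3→City: bottleneck 7, flow now 15.
Augment Plant→v1→v2→City: bottleneck 8, flow now 23.
No augmenting path remains; maximum flow = 23.
By max-flow min-cut, the minimum cut capacity equals the max flow.
In the residual graph, reachable from Plant: {Plant, v1, v2}.
Min-cut edges: Plant→v3 (7), Plant→City (6), v2→City (10); capacity 7 + 6 + 10 = 23.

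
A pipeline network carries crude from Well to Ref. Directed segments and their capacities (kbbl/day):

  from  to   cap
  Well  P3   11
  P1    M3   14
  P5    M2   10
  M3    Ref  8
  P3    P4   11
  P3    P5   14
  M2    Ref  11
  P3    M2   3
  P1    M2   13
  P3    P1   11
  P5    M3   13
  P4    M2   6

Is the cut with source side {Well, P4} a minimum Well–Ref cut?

Given cut capacity: 11 + 6 = 17.
Augment Well→P3→M2→Ref: bottleneck 3, flow now 3.
Augment Well→P3→P5→M3→Ref: bottleneck 8, flow now 11.
No augmenting path remains; maximum flow = 11.
In the residual graph, reachable from Well: {Well}.
Min-cut edges: Well→P3 (11); capacity 11 = 11.
Cut capacity 17 exceeds the max flow 11, so it is not minimum.

No — its capacity is 17, but the minimum cut has capacity 11.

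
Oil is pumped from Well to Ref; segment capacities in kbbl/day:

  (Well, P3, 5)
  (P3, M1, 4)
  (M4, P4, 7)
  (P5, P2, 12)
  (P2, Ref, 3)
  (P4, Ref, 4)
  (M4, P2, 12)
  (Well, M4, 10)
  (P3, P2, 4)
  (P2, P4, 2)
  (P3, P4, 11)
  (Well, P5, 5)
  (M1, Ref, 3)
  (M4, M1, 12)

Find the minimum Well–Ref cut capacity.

10

Augment Well→P3→P2→Ref: bottleneck 3, flow now 3.
Augment Well→P3→P4→Ref: bottleneck 2, flow now 5.
Augment Well→M4→P4→Ref: bottleneck 2, flow now 7.
Augment Well→M4→M1→Ref: bottleneck 3, flow now 10.
No augmenting path remains; maximum flow = 10.
By max-flow min-cut, the minimum cut capacity equals the max flow.
In the residual graph, reachable from Well: {Well, P3, M4, P5, P2, P4, M1}.
Min-cut edges: P2→Ref (3), P4→Ref (4), M1→Ref (3); capacity 3 + 4 + 3 = 10.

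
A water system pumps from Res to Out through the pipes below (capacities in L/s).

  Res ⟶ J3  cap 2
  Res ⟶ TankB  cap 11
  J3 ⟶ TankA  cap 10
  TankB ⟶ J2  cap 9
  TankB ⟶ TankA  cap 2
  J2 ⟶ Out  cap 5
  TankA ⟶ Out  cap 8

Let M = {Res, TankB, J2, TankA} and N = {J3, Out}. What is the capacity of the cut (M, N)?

15

Edges leaving {Res, TankB, J2, TankA}: Res→J3 (2), J2→Out (5), TankA→Out (8).
Cut capacity = 2 + 5 + 8 = 15.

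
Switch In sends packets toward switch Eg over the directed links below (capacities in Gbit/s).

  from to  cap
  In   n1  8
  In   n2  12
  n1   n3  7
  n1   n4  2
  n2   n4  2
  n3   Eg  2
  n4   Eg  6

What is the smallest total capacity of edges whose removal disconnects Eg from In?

6

Augment In→n1→n3→Eg: bottleneck 2, flow now 2.
Augment In→n1→n4→Eg: bottleneck 2, flow now 4.
Augment In→n2→n4→Eg: bottleneck 2, flow now 6.
No augmenting path remains; maximum flow = 6.
By max-flow min-cut, the minimum cut capacity equals the max flow.
In the residual graph, reachable from In: {In, n1, n2, n3}.
Min-cut edges: n1→n4 (2), n2→n4 (2), n3→Eg (2); capacity 2 + 2 + 2 = 6.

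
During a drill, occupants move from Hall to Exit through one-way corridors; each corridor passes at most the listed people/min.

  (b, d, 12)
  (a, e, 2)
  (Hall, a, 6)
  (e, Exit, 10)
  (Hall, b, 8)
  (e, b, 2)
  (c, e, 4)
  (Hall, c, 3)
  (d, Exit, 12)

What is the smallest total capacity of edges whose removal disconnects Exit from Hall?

13

Augment Hall→a→e→Exit: bottleneck 2, flow now 2.
Augment Hall→b→d→Exit: bottleneck 8, flow now 10.
Augment Hall→c→e→Exit: bottleneck 3, flow now 13.
No augmenting path remains; maximum flow = 13.
By max-flow min-cut, the minimum cut capacity equals the max flow.
In the residual graph, reachable from Hall: {Hall, a}.
Min-cut edges: Hall→b (8), Hall→c (3), a→e (2); capacity 8 + 3 + 2 = 13.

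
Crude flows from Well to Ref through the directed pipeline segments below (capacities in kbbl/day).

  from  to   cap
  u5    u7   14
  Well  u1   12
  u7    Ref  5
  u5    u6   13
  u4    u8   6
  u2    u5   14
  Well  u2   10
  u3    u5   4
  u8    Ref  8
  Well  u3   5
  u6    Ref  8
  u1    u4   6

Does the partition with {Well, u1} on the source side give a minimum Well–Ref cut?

Given cut capacity: 10 + 5 + 6 = 21.
Augment Well→u1→u4→u8→Ref: bottleneck 6, flow now 6.
Augment Well→u2→u5→u6→Ref: bottleneck 8, flow now 14.
Augment Well→u2→u5→u7→Ref: bottleneck 2, flow now 16.
Augment Well→u3→u5→u7→Ref: bottleneck 3, flow now 19.
No augmenting path remains; maximum flow = 19.
In the residual graph, reachable from Well: {Well, u1, u2, u3, u5, u6, u7}.
Min-cut edges: u1→u4 (6), u6→Ref (8), u7→Ref (5); capacity 6 + 8 + 5 = 19.
Cut capacity 21 exceeds the max flow 19, so it is not minimum.

No — its capacity is 21, but the minimum cut has capacity 19.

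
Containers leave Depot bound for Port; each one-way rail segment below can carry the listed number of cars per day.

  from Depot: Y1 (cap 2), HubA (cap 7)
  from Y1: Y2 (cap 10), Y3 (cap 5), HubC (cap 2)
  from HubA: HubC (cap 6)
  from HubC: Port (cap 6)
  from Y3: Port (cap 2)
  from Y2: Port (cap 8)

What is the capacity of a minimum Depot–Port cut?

Augment Depot→Y1→HubC→Port: bottleneck 2, flow now 2.
Augment Depot→HubA→HubC→Port: bottleneck 4, flow now 6.
Augment Depot→HubA→HubC→Y1→Y3→Port: bottleneck 2, flow now 8. (uses reverse residual edge)
No augmenting path remains; maximum flow = 8.
By max-flow min-cut, the minimum cut capacity equals the max flow.
In the residual graph, reachable from Depot: {Depot, HubA}.
Min-cut edges: Depot→Y1 (2), HubA→HubC (6); capacity 2 + 6 = 8.

8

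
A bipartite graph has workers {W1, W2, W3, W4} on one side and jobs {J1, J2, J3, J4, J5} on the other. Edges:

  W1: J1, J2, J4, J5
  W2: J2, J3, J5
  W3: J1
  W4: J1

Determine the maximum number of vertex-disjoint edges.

3

Unit-capacity flow: source→left, listed edges, right→sink; max matching = max flow.
Augmenting path W1→J1 (+1); matched 1.
Augmenting path W2→J2 (+1); matched 2.
Augmenting path W3→J1→W1→J4 (+1); matched 3.
No augmenting path remains; maximum matching = 3.
König certificate: {W1, W2, J1} is a vertex cover of size 3 (every listed pair touches it), so no matching can be larger.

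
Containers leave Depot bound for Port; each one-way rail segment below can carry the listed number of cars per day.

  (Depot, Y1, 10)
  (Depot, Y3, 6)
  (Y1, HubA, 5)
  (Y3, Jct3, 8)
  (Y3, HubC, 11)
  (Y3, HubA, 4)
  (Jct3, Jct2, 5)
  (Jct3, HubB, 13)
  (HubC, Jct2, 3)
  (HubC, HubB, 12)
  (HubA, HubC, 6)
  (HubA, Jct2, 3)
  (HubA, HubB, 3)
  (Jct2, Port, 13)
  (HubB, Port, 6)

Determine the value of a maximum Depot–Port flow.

11

Augment Depot→Y1→HubA→Jct2→Port: bottleneck 3, flow now 3.
Augment Depot→Y1→HubA→HubB→Port: bottleneck 2, flow now 5.
Augment Depot→Y3→Jct3→Jct2→Port: bottleneck 5, flow now 10.
Augment Depot→Y3→Jct3→HubB→Port: bottleneck 1, flow now 11.
No augmenting path remains; maximum flow = 11.
In the residual graph, reachable from Depot: {Depot, Y1}.
Min-cut edges: Depot→Y3 (6), Y1→HubA (5); capacity 6 + 5 = 11.
This cut is saturated, so no flow can exceed 11.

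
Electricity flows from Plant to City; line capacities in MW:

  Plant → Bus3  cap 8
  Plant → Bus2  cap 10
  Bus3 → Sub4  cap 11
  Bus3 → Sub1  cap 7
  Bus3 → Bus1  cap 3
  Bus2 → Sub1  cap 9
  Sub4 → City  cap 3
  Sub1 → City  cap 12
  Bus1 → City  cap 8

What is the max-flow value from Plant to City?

17

Augment Plant→Bus3→Sub4→City: bottleneck 3, flow now 3.
Augment Plant→Bus3→Sub1→City: bottleneck 5, flow now 8.
Augment Plant→Bus2→Sub1→City: bottleneck 7, flow now 15.
Augment Plant→Bus2→Sub1→Bus3→Bus1→City: bottleneck 2, flow now 17. (uses reverse residual edge)
No augmenting path remains; maximum flow = 17.
In the residual graph, reachable from Plant: {Plant, Bus2}.
Min-cut edges: Plant→Bus3 (8), Bus2→Sub1 (9); capacity 8 + 9 = 17.
This cut is saturated, so no flow can exceed 17.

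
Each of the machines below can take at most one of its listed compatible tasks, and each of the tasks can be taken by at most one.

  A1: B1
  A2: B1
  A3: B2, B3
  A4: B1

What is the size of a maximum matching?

2

Unit-capacity flow: source→left, listed edges, right→sink; max matching = max flow.
Augmenting path A1→B1 (+1); matched 1.
Augmenting path A3→B2 (+1); matched 2.
No augmenting path remains; maximum matching = 2.
König certificate: {A3, B1} is a vertex cover of size 2 (every listed pair touches it), so no matching can be larger.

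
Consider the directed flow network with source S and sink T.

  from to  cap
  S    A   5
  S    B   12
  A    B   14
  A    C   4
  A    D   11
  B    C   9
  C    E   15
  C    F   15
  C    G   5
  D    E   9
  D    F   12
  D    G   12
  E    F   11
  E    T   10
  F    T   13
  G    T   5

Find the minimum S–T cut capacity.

14

Augment S→A→C→E→T: bottleneck 4, flow now 4.
Augment S→A→D→E→T: bottleneck 1, flow now 5.
Augment S→B→C→E→T: bottleneck 5, flow now 10.
Augment S→B→C→F→T: bottleneck 4, flow now 14.
No augmenting path remains; maximum flow = 14.
By max-flow min-cut, the minimum cut capacity equals the max flow.
In the residual graph, reachable from S: {S, B}.
Min-cut edges: S→A (5), B→C (9); capacity 5 + 9 = 14.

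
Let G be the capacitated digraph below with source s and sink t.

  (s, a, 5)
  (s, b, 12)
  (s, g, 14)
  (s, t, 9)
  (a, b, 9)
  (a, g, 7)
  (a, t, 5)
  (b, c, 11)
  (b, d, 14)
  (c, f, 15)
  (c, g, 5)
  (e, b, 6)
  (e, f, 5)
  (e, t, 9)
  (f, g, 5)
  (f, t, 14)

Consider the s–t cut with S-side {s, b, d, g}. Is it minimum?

Yes — it is a minimum cut (capacity 25).

Given cut capacity: 5 + 9 + 11 = 25.
Augment s→t: bottleneck 9, flow now 9.
Augment s→a→t: bottleneck 5, flow now 14.
Augment s→b→c→f→t: bottleneck 11, flow now 25.
No augmenting path remains; maximum flow = 25.
Cut capacity 25 equals the max flow, so it is a minimum cut.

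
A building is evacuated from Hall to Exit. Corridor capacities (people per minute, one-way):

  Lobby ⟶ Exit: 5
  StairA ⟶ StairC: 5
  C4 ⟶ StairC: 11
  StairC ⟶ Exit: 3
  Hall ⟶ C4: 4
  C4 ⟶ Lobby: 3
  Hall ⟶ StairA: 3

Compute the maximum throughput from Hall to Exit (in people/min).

6

Augment Hall→C4→StairC→Exit: bottleneck 3, flow now 3.
Augment Hall→C4→Lobby→Exit: bottleneck 1, flow now 4.
Augment Hall→StairA→StairC→C4→Lobby→Exit: bottleneck 2, flow now 6. (uses reverse residual edge)
No augmenting path remains; maximum flow = 6.
In the residual graph, reachable from Hall: {Hall, C4, StairA, StairC}.
Min-cut edges: C4→Lobby (3), StairC→Exit (3); capacity 3 + 3 = 6.
This cut is saturated, so no flow can exceed 6.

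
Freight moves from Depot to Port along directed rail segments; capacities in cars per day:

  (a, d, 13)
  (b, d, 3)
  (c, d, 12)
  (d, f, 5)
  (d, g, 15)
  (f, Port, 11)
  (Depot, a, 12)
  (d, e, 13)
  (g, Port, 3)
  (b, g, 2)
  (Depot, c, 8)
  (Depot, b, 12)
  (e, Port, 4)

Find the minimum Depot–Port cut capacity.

12

Augment Depot→b→g→Port: bottleneck 2, flow now 2.
Augment Depot→a→d→e→Port: bottleneck 4, flow now 6.
Augment Depot→a→d→f→Port: bottleneck 5, flow now 11.
Augment Depot→a→d→g→Port: bottleneck 1, flow now 12.
No augmenting path remains; maximum flow = 12.
By max-flow min-cut, the minimum cut capacity equals the max flow.
In the residual graph, reachable from Depot: {Depot, a, b, c, d, e, g}.
Min-cut edges: d→f (5), e→Port (4), g→Port (3); capacity 5 + 4 + 3 = 12.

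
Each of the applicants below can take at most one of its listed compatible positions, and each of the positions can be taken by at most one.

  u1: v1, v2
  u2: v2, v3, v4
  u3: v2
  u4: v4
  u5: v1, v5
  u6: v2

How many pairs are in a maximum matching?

Unit-capacity flow: source→left, listed edges, right→sink; max matching = max flow.
Augmenting path u1→v1 (+1); matched 1.
Augmenting path u2→v2 (+1); matched 2.
Augmenting path u4→v4 (+1); matched 3.
Augmenting path u5→v5 (+1); matched 4.
Augmenting path u3→v2→u2→v3 (+1); matched 5.
No augmenting path remains; maximum matching = 5.
König certificate: {u1, u2, u4, u5, v2} is a vertex cover of size 5 (every listed pair touches it), so no matching can be larger.

5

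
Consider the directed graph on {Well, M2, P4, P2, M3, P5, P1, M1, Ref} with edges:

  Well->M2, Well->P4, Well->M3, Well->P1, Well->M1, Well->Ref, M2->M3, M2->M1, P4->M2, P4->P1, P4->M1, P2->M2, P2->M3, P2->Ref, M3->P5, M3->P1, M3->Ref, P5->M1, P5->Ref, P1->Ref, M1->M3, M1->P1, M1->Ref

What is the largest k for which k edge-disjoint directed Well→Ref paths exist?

5

Assign every edge capacity 1; by Menger, the answer equals the max flow.
Path Well→Ref (+1); total 1.
Path Well→M3→Ref (+1); total 2.
Path Well→P1→Ref (+1); total 3.
Path Well→M1→Ref (+1); total 4.
Path Well→M2→M3→P5→Ref (+1); total 5.
No residual Well→Ref path; max flow = 5.
Certifying cut of size 5: {M1→Ref, M3→P5, M3→Ref, P1→Ref, Well→Ref}.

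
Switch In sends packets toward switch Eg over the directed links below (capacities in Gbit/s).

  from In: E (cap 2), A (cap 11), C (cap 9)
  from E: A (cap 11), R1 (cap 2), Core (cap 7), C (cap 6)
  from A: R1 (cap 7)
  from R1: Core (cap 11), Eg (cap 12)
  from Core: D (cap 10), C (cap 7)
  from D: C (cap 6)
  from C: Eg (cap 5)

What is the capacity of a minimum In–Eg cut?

Augment In→C→Eg: bottleneck 5, flow now 5.
Augment In→E→R1→Eg: bottleneck 2, flow now 7.
Augment In→A→R1→Eg: bottleneck 7, flow now 14.
No augmenting path remains; maximum flow = 14.
By max-flow min-cut, the minimum cut capacity equals the max flow.
In the residual graph, reachable from In: {In, A, C}.
Min-cut edges: In→E (2), A→R1 (7), C→Eg (5); capacity 2 + 7 + 5 = 14.

14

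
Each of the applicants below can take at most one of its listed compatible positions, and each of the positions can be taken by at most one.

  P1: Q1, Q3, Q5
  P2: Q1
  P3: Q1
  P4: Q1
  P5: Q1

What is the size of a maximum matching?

2

Unit-capacity flow: source→left, listed edges, right→sink; max matching = max flow.
Augmenting path P1→Q1 (+1); matched 1.
Augmenting path P2→Q1→P1→Q3 (+1); matched 2.
No augmenting path remains; maximum matching = 2.
König certificate: {P1, Q1} is a vertex cover of size 2 (every listed pair touches it), so no matching can be larger.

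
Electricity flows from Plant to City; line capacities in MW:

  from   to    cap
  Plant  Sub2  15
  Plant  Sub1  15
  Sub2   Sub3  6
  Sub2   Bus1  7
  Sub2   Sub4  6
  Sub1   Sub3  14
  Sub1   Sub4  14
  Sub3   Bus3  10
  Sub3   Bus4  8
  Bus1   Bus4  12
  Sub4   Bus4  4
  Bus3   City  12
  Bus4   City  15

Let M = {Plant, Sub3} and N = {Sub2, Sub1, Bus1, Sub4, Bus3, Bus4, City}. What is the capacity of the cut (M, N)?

48

Edges leaving {Plant, Sub3}: Plant→Sub2 (15), Plant→Sub1 (15), Sub3→Bus3 (10), Sub3→Bus4 (8).
Cut capacity = 15 + 15 + 10 + 8 = 48.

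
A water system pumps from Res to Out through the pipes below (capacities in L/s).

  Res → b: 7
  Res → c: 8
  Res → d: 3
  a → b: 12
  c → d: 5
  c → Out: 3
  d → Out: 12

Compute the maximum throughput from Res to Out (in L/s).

Augment Res→c→Out: bottleneck 3, flow now 3.
Augment Res→d→Out: bottleneck 3, flow now 6.
Augment Res→c→d→Out: bottleneck 5, flow now 11.
No augmenting path remains; maximum flow = 11.
In the residual graph, reachable from Res: {Res, b}.
Min-cut edges: Res→c (8), Res→d (3); capacity 8 + 3 = 11.
This cut is saturated, so no flow can exceed 11.

11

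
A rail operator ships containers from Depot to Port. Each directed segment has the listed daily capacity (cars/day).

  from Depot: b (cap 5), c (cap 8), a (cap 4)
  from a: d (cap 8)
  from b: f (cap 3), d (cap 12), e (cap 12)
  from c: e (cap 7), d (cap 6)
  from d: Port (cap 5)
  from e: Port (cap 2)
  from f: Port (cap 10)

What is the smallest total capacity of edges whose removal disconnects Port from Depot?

Augment Depot→a→d→Port: bottleneck 4, flow now 4.
Augment Depot→b→d→Port: bottleneck 1, flow now 5.
Augment Depot→b→e→Port: bottleneck 2, flow now 7.
Augment Depot→b→f→Port: bottleneck 2, flow now 9.
Augment Depot→c→d→b→f→Port: bottleneck 1, flow now 10. (uses reverse residual edge)
No augmenting path remains; maximum flow = 10.
By max-flow min-cut, the minimum cut capacity equals the max flow.
In the residual graph, reachable from Depot: {Depot, a, b, c, d, e}.
Min-cut edges: b→f (3), d→Port (5), e→Port (2); capacity 3 + 5 + 2 = 10.

10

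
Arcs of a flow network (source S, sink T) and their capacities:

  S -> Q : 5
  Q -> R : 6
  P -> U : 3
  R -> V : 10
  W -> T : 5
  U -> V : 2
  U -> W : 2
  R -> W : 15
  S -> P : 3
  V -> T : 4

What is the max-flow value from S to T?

Augment S→P→U→V→T: bottleneck 2, flow now 2.
Augment S→P→U→W→T: bottleneck 1, flow now 3.
Augment S→Q→R→V→T: bottleneck 2, flow now 5.
Augment S→Q→R→W→T: bottleneck 3, flow now 8.
No augmenting path remains; maximum flow = 8.
In the residual graph, reachable from S: {S}.
Min-cut edges: S→P (3), S→Q (5); capacity 3 + 5 = 8.
This cut is saturated, so no flow can exceed 8.

8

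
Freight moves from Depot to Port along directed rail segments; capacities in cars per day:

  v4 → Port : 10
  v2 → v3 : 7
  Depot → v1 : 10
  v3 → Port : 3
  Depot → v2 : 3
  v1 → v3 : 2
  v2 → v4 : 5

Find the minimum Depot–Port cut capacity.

5

Augment Depot→v1→v3→Port: bottleneck 2, flow now 2.
Augment Depot→v2→v3→Port: bottleneck 1, flow now 3.
Augment Depot→v2→v4→Port: bottleneck 2, flow now 5.
No augmenting path remains; maximum flow = 5.
By max-flow min-cut, the minimum cut capacity equals the max flow.
In the residual graph, reachable from Depot: {Depot, v1}.
Min-cut edges: Depot→v2 (3), v1→v3 (2); capacity 3 + 2 = 5.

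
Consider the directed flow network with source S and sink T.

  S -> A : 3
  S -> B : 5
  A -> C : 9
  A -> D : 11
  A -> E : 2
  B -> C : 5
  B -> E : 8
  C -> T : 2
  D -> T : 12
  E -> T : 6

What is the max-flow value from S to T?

8

Augment S→A→C→T: bottleneck 2, flow now 2.
Augment S→A→D→T: bottleneck 1, flow now 3.
Augment S→B→E→T: bottleneck 5, flow now 8.
No augmenting path remains; maximum flow = 8.
In the residual graph, reachable from S: {S}.
Min-cut edges: S→A (3), S→B (5); capacity 3 + 5 = 8.
This cut is saturated, so no flow can exceed 8.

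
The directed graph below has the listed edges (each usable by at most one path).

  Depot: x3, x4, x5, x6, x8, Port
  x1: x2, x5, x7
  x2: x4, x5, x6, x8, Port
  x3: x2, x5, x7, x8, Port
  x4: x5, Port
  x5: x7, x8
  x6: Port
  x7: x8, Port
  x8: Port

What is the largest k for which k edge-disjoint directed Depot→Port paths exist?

6

Assign every edge capacity 1; by Menger, the answer equals the max flow.
Path Depot→Port (+1); total 1.
Path Depot→x3→Port (+1); total 2.
Path Depot→x4→Port (+1); total 3.
Path Depot→x6→Port (+1); total 4.
Path Depot→x8→Port (+1); total 5.
Path Depot→x5→x7→Port (+1); total 6.
No residual Depot→Port path; max flow = 6.
Certifying cut of size 6: {Depot→Port, Depot→x3, Depot→x4, Depot→x5, Depot→x6, Depot→x8}.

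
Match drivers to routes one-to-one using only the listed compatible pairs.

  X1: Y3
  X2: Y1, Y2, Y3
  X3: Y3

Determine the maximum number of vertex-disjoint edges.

Unit-capacity flow: source→left, listed edges, right→sink; max matching = max flow.
Augmenting path X1→Y3 (+1); matched 1.
Augmenting path X2→Y1 (+1); matched 2.
No augmenting path remains; maximum matching = 2.
König certificate: {X2, Y3} is a vertex cover of size 2 (every listed pair touches it), so no matching can be larger.

2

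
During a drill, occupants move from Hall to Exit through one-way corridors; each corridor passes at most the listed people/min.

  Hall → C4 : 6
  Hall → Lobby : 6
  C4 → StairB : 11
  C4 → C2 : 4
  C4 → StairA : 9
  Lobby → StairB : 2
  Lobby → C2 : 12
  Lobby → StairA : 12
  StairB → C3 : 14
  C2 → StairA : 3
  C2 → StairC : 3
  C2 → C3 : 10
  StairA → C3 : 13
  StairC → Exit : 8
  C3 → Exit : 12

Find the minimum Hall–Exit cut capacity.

Augment Hall→C4→StairB→C3→Exit: bottleneck 6, flow now 6.
Augment Hall→Lobby→StairB→C3→Exit: bottleneck 2, flow now 8.
Augment Hall→Lobby→C2→StairC→Exit: bottleneck 3, flow now 11.
Augment Hall→Lobby→C2→C3→Exit: bottleneck 1, flow now 12.
No augmenting path remains; maximum flow = 12.
By max-flow min-cut, the minimum cut capacity equals the max flow.
In the residual graph, reachable from Hall: {Hall}.
Min-cut edges: Hall→C4 (6), Hall→Lobby (6); capacity 6 + 6 = 12.

12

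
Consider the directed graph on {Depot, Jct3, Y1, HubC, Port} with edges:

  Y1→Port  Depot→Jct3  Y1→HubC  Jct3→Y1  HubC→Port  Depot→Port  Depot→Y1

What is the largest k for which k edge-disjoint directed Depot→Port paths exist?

3

Assign every edge capacity 1; by Menger, the answer equals the max flow.
Path Depot→Port (+1); total 1.
Path Depot→Y1→Port (+1); total 2.
Path Depot→Jct3→Y1→HubC→Port (+1); total 3.
No residual Depot→Port path; max flow = 3.
Certifying cut of size 3: {Depot→Jct3, Depot→Port, Depot→Y1}.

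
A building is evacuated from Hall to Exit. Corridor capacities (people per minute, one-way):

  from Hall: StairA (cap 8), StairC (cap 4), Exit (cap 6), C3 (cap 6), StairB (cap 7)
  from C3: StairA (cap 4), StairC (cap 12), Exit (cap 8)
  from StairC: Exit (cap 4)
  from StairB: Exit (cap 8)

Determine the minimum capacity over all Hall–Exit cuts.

Augment Hall→Exit: bottleneck 6, flow now 6.
Augment Hall→C3→Exit: bottleneck 6, flow now 12.
Augment Hall→StairC→Exit: bottleneck 4, flow now 16.
Augment Hall→StairB→Exit: bottleneck 7, flow now 23.
No augmenting path remains; maximum flow = 23.
By max-flow min-cut, the minimum cut capacity equals the max flow.
In the residual graph, reachable from Hall: {Hall, StairA}.
Min-cut edges: Hall→C3 (6), Hall→StairC (4), Hall→StairB (7), Hall→Exit (6); capacity 6 + 4 + 7 + 6 = 23.

23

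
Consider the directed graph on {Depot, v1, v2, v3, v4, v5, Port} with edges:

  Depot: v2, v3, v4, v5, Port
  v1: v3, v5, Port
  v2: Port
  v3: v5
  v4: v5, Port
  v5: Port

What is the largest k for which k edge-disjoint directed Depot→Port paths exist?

Assign every edge capacity 1; by Menger, the answer equals the max flow.
Path Depot→Port (+1); total 1.
Path Depot→v2→Port (+1); total 2.
Path Depot→v4→Port (+1); total 3.
Path Depot→v5→Port (+1); total 4.
No residual Depot→Port path; max flow = 4.
Certifying cut of size 4: {Depot→Port, Depot→v2, Depot→v4, v5→Port}.

4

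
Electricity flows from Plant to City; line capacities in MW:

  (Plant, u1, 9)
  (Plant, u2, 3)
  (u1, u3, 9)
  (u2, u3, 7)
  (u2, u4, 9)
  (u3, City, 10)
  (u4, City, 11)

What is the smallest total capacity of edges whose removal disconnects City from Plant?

Augment Plant→u1→u3→City: bottleneck 9, flow now 9.
Augment Plant→u2→u3→City: bottleneck 1, flow now 10.
Augment Plant→u2→u4→City: bottleneck 2, flow now 12.
No augmenting path remains; maximum flow = 12.
By max-flow min-cut, the minimum cut capacity equals the max flow.
In the residual graph, reachable from Plant: {Plant}.
Min-cut edges: Plant→u1 (9), Plant→u2 (3); capacity 9 + 3 = 12.

12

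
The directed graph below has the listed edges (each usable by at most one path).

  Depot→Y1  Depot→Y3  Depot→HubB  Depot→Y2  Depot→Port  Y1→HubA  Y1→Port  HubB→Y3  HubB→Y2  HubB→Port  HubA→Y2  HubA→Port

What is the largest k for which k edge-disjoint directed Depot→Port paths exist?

3

Assign every edge capacity 1; by Menger, the answer equals the max flow.
Path Depot→Port (+1); total 1.
Path Depot→Y1→Port (+1); total 2.
Path Depot→HubB→Port (+1); total 3.
No residual Depot→Port path; max flow = 3.
Certifying cut of size 3: {Depot→HubB, Depot→Port, Depot→Y1}.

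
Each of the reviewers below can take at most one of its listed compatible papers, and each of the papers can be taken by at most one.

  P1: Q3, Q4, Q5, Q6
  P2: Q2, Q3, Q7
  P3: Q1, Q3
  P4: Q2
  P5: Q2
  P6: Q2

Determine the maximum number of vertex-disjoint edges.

4

Unit-capacity flow: source→left, listed edges, right→sink; max matching = max flow.
Augmenting path P1→Q3 (+1); matched 1.
Augmenting path P2→Q2 (+1); matched 2.
Augmenting path P3→Q1 (+1); matched 3.
Augmenting path P4→Q2→P2→Q7 (+1); matched 4.
No augmenting path remains; maximum matching = 4.
König certificate: {P1, P2, P3, Q2} is a vertex cover of size 4 (every listed pair touches it), so no matching can be larger.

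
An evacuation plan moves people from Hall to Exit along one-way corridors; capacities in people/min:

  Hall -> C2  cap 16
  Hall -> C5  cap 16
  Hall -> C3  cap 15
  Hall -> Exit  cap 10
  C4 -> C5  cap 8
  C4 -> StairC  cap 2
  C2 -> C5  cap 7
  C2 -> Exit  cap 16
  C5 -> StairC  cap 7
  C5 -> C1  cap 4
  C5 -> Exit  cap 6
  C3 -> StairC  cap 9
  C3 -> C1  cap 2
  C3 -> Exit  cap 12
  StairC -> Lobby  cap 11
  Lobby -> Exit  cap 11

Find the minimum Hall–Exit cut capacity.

54

Augment Hall→Exit: bottleneck 10, flow now 10.
Augment Hall→C2→Exit: bottleneck 16, flow now 26.
Augment Hall→C5→Exit: bottleneck 6, flow now 32.
Augment Hall→C3→Exit: bottleneck 12, flow now 44.
Augment Hall→C5→StairC→Lobby→Exit: bottleneck 7, flow now 51.
Augment Hall→C3→StairC→Lobby→Exit: bottleneck 3, flow now 54.
No augmenting path remains; maximum flow = 54.
By max-flow min-cut, the minimum cut capacity equals the max flow.
In the residual graph, reachable from Hall: {Hall, C5, C1}.
Min-cut edges: Hall→C2 (16), Hall→C3 (15), Hall→Exit (10), C5→StairC (7), C5→Exit (6); capacity 16 + 15 + 10 + 7 + 6 = 54.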